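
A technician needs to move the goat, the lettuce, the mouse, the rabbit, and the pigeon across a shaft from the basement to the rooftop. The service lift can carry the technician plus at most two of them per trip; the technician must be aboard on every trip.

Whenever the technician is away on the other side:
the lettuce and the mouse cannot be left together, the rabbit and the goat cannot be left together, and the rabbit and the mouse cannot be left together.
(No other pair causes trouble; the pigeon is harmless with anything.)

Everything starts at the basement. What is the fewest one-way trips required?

5

Counting alone: the technician can take at most 2 across per trip to the rooftop, so moving all 5 needs at least 3 loaded trips out, with a return between consecutive ones — at least 5 crossings.
The plan below uses exactly 5 crossings, so it is optimal:
1. Technician goes to the rooftop with the goat and the mouse.  [the basement: the lettuce, the pigeon, the rabbit | the rooftop: the goat, the mouse]
2. Technician goes back to the basement alone.  [the basement: the lettuce, the pigeon, the rabbit | the rooftop: the goat, the mouse]
3. Technician goes to the rooftop with the pigeon.  [the basement: the lettuce, the rabbit | the rooftop: the goat, the mouse, the pigeon]
4. Technician goes back to the basement alone.  [the basement: the lettuce, the rabbit | the rooftop: the goat, the mouse, the pigeon]
5. Technician goes to the rooftop with the lettuce and the rabbit.  [the basement: — | the rooftop: the goat, the lettuce, the mouse, the pigeon, the rabbit]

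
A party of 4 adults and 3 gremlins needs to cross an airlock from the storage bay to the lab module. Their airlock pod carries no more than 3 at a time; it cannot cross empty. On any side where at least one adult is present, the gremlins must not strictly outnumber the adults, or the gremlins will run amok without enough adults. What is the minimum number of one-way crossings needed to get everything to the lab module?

5

Counting alone: each trip to the lab module takes at most 3 across and each return brings at least 1 back, so after t trips out (and t−1 returns) at most 3t − (t−1) of the 7 are across; that first reaches 7 at t = 3, so at least 5 crossings are needed.
The plan below uses exactly 5 crossings, so it is optimal:
1. 3 gremlins → the lab module.  (the storage bay: 4A 0G; the lab module: 0A 3G)
2. 1 gremlin ← the storage bay.  (the storage bay: 4A 1G; the lab module: 0A 2G)
3. 3 adults → the lab module.  (the storage bay: 1A 1G; the lab module: 3A 2G)
4. 1 adult ← the storage bay.  (the storage bay: 2A 1G; the lab module: 2A 2G)
5. 2 adults and 1 gremlin → the lab module.  (the storage bay: 0A 0G; the lab module: 4A 3G)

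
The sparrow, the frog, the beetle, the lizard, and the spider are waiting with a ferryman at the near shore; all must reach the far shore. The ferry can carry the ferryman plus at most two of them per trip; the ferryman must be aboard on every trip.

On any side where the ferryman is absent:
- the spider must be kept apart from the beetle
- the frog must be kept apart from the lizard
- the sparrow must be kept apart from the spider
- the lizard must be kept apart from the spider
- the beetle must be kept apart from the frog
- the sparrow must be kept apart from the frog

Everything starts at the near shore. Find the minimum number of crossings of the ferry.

7

Counting alone: the ferryman can take at most 2 across per trip to the far shore, so moving all 5 needs at least 3 loaded trips out, with a return between consecutive ones — at least 5 crossings.
The safety rule pushes this higher. Following every safe sequence of crossings, the most of the 5 that can be at the far shore as the ferry arrives there on crossing 5 is 4 — never all 5.
So no plan with fewer than 7 crossings exists, and this one achieves 7:
1. Ferryman goes to the far shore with the frog and the spider.  [the near shore: the beetle, the lizard, the sparrow | the far shore: the frog, the spider]
2. Ferryman goes back to the near shore alone.  [the near shore: the beetle, the lizard, the sparrow | the far shore: the frog, the spider]
3. Ferryman goes to the far shore with the sparrow.  [the near shore: the beetle, the lizard | the far shore: the frog, the sparrow, the spider]
4. Ferryman goes back to the near shore with the frog and the spider.  [the near shore: the beetle, the frog, the lizard, the spider | the far shore: the sparrow]
5. Ferryman goes to the far shore with the beetle and the lizard.  [the near shore: the frog, the spider | the far shore: the beetle, the lizard, the sparrow]
6. Ferryman goes back to the near shore alone.  [the near shore: the frog, the spider | the far shore: the beetle, the lizard, the sparrow]
7. Ferryman goes to the far shore with the frog and the spider.  [the near shore: — | the far shore: the beetle, the frog, the lizard, the sparrow, the spider]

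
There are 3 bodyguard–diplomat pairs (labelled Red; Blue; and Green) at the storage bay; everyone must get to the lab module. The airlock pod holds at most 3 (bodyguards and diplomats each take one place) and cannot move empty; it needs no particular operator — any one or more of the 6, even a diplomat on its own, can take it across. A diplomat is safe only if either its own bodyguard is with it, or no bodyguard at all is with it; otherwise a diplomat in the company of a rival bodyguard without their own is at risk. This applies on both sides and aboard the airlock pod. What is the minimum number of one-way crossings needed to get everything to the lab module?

Counting alone: each trip to the lab module takes at most 3 across and each return brings at least 1 back, so after t trips out (and t−1 returns) at most 3t − (t−1) of the 6 are across; that first reaches 6 at t = 3, so at least 5 crossings are needed.
The plan below uses exactly 5 crossings, so it is optimal:
1. bodyguard Red and diplomat Red cross → the lab module.
2. bodyguard Red crosses ← the storage bay.
3. bodyguard Blue, bodyguard Green, and bodyguard Red cross → the lab module.
4. diplomat Red crosses ← the storage bay.
5. diplomat Blue, diplomat Green, and diplomat Red cross → the lab module.

5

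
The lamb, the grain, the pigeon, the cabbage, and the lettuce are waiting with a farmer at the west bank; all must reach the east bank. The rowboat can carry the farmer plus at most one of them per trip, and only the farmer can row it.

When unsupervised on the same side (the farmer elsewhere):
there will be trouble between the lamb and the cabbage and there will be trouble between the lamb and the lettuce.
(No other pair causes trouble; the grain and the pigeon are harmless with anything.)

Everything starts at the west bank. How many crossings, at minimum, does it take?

Counting alone: the farmer can take at most 1 across per trip to the east bank, so moving all 5 needs at least 5 loaded trips out, with a return between consecutive ones — at least 9 crossings.
The safety rule pushes this higher. Following every safe sequence of crossings, the most of the 5 that can be at the east bank as the rowboat arrives there on crossing 9 is 4 — never all 5.
So no plan with fewer than 11 crossings exists, and this one achieves 11:
1. Farmer goes to the east bank with the lamb.
2. Farmer goes back to the west bank alone.
3. Farmer goes to the east bank with the grain.
4. Farmer goes back to the west bank alone.
5. Farmer goes to the east bank with the pigeon.
6. Farmer goes back to the west bank alone.
7. Farmer goes to the east bank with the cabbage.
8. Farmer goes back to the west bank with the lamb.
9. Farmer goes to the east bank with the lettuce.
10. Farmer goes back to the west bank alone.
11. Farmer goes to the east bank with the lamb.

11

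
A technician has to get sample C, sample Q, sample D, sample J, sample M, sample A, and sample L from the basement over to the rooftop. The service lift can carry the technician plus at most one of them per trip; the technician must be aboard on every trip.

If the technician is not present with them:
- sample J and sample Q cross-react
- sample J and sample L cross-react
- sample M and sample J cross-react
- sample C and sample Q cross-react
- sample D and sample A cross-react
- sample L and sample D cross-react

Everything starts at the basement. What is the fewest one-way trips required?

Whatever the first load, the items left behind include a forbidden pair without the technician. No opening move is safe, so no plan exists.

impossible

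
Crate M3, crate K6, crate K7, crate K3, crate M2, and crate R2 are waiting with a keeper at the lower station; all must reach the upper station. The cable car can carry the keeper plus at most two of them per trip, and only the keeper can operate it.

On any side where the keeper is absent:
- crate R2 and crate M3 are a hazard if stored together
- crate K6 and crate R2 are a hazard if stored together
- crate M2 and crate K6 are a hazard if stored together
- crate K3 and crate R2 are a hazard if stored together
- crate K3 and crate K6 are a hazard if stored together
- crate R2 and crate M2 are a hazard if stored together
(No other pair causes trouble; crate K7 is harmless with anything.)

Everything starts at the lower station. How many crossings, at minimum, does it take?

9

Counting alone: the keeper can take at most 2 across per trip to the upper station, so moving all 6 needs at least 3 loaded trips out, with a return between consecutive ones — at least 5 crossings.
The safety rule pushes this higher. Following every safe sequence of crossings, the most of the 6 that can be at the upper station as the cable car arrives there on crossings 5, 7 is 4, 5 respectively — never all 6.
So no plan with fewer than 9 crossings exists, and this one achieves 9:
1. Keeper goes to the upper station with crate K6 and crate R2.
2. Keeper goes back to the lower station with crate K6.
3. Keeper goes to the upper station with crate K6 and crate M3.
4. Keeper goes back to the lower station with crate R2.
5. Keeper goes to the upper station with crate K7 and crate R2.
6. Keeper goes back to the lower station with crate R2.
7. Keeper goes to the upper station with crate K3 and crate M2.
8. Keeper goes back to the lower station with crate K6.
9. Keeper goes to the upper station with crate K6 and crate R2.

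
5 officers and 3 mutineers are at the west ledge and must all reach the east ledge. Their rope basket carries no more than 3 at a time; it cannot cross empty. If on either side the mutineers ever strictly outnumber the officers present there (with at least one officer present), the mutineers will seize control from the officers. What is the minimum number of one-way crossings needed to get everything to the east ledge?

7

Counting alone: each trip to the east ledge takes at most 3 across and each return brings at least 1 back, so after t trips out (and t−1 returns) at most 3t − (t−1) of the 8 are across; that first reaches 8 at t = 4, so at least 7 crossings are needed.
The plan below uses exactly 7 crossings, so it is optimal:
1. 2 mutineers → the east ledge.  (the west ledge: 5O 1M; the east ledge: 0O 2M)
2. 1 mutineer ← the west ledge.  (the west ledge: 5O 2M; the east ledge: 0O 1M)
3. 2 officers and 1 mutineer → the east ledge.  (the west ledge: 3O 1M; the east ledge: 2O 2M)
4. 1 mutineer ← the west ledge.  (the west ledge: 3O 2M; the east ledge: 2O 1M)
5. 1 officer and 2 mutineers → the east ledge.  (the west ledge: 2O 0M; the east ledge: 3O 3M)
6. 1 mutineer ← the west ledge.  (the west ledge: 2O 1M; the east ledge: 3O 2M)
7. 2 officers and 1 mutineer → the east ledge.  (the west ledge: 0O 0M; the east ledge: 5O 3M)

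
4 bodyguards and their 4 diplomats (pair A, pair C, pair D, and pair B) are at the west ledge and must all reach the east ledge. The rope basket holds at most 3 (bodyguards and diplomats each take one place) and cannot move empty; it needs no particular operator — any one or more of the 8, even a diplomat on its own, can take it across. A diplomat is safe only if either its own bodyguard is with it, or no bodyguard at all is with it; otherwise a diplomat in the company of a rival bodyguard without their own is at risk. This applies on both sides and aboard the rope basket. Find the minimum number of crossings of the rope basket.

Counting alone: each trip to the east ledge takes at most 3 across and each return brings at least 1 back, so after t trips out (and t−1 returns) at most 3t − (t−1) of the 8 are across; that first reaches 8 at t = 4, so at least 7 crossings are needed.
The safety rule pushes this higher. Following every safe sequence of crossings, the most of the 8 that can be at the east ledge as the rope basket arrives there on crossing 7 is 7 — never all 8.
So no plan with fewer than 9 crossings exists, and this one achieves 9:
1. bodyguard A and diplomat A cross → the east ledge.
2. bodyguard A crosses ← the west ledge.
3. bodyguard A, bodyguard C, and diplomat C cross → the east ledge.
4. bodyguard A and diplomat A cross ← the west ledge.
5. bodyguard A, bodyguard B, and bodyguard D cross → the east ledge.
6. diplomat C crosses ← the west ledge.
7. diplomat A and diplomat C cross → the east ledge.
8. diplomat A crosses ← the west ledge.
9. diplomat A, diplomat B, and diplomat D cross → the east ledge.

9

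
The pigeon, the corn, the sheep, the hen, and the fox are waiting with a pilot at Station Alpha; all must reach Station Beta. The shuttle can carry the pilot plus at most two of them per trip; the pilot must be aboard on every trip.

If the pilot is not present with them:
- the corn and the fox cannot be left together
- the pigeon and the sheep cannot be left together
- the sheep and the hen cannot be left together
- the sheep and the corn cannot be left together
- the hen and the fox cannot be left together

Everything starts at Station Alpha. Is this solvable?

Yes

1. Pilot goes to Station Beta with the fox and the sheep.  [Station Alpha: the corn, the hen, the pigeon | Station Beta: the fox, the sheep]
2. Pilot goes back to Station Alpha alone.  [Station Alpha: the corn, the hen, the pigeon | Station Beta: the fox, the sheep]
3. Pilot goes to Station Beta with the pigeon.  [Station Alpha: the corn, the hen | Station Beta: the fox, the pigeon, the sheep]
4. Pilot goes back to Station Alpha with the sheep.  [Station Alpha: the corn, the hen, the sheep | Station Beta: the fox, the pigeon]
5. Pilot goes to Station Beta with the corn and the hen.  [Station Alpha: the sheep | Station Beta: the corn, the fox, the hen, the pigeon]
6. Pilot goes back to Station Alpha with the fox.  [Station Alpha: the fox, the sheep | Station Beta: the corn, the hen, the pigeon]
7. Pilot goes to Station Beta with the fox and the sheep.  [Station Alpha: — | Station Beta: the corn, the fox, the hen, the pigeon, the sheep]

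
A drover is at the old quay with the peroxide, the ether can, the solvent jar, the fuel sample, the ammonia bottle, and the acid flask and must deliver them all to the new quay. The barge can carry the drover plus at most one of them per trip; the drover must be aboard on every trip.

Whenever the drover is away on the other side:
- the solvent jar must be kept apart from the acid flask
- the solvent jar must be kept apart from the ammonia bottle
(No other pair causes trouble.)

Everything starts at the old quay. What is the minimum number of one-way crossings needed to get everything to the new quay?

13

Counting alone: the drover can take at most 1 across per trip to the new quay, so moving all 6 needs at least 6 loaded trips out, with a return between consecutive ones — at least 11 crossings.
The safety rule pushes this higher. Following every safe sequence of crossings, the most of the 6 that can be at the new quay as the barge arrives there on crossing 11 is 5 — never all 6.
So no plan with fewer than 13 crossings exists, and this one achieves 13:
1. Drover goes to the new quay with the solvent jar.  [the old quay: the acid flask, the ammonia bottle, the ether can, the fuel sample, the peroxide | the new quay: the solvent jar]
2. Drover goes back to the old quay alone.  [the old quay: the acid flask, the ammonia bottle, the ether can, the fuel sample, the peroxide | the new quay: the solvent jar]
3. Drover goes to the new quay with the peroxide.  [the old quay: the acid flask, the ammonia bottle, the ether can, the fuel sample | the new quay: the peroxide, the solvent jar]
4. Drover goes back to the old quay alone.  [the old quay: the acid flask, the ammonia bottle, the ether can, the fuel sample | the new quay: the peroxide, the solvent jar]
5. Drover goes to the new quay with the ether can.  [the old quay: the acid flask, the ammonia bottle, the fuel sample | the new quay: the ether can, the peroxide, the solvent jar]
6. Drover goes back to the old quay alone.  [the old quay: the acid flask, the ammonia bottle, the fuel sample | the new quay: the ether can, the peroxide, the solvent jar]
7. Drover goes to the new quay with the fuel sample.  [the old quay: the acid flask, the ammonia bottle | the new quay: the ether can, the fuel sample, the peroxide, the solvent jar]
8. Drover goes back to the old quay alone.  [the old quay: the acid flask, the ammonia bottle | the new quay: the ether can, the fuel sample, the peroxide, the solvent jar]
9. Drover goes to the new quay with the ammonia bottle.  [the old quay: the acid flask | the new quay: the ammonia bottle, the ether can, the fuel sample, the peroxide, the solvent jar]
10. Drover goes back to the old quay with the solvent jar.  [the old quay: the acid flask, the solvent jar | the new quay: the ammonia bottle, the ether can, the fuel sample, the peroxide]
11. Drover goes to the new quay with the acid flask.  [the old quay: the solvent jar | the new quay: the acid flask, the ammonia bottle, the ether can, the fuel sample, the peroxide]
12. Drover goes back to the old quay alone.  [the old quay: the solvent jar | the new quay: the acid flask, the ammonia bottle, the ether can, the fuel sample, the peroxide]
13. Drover goes to the new quay with the solvent jar.  [the old quay: — | the new quay: the acid flask, the ammonia bottle, the ether can, the fuel sample, the peroxide, the solvent jar]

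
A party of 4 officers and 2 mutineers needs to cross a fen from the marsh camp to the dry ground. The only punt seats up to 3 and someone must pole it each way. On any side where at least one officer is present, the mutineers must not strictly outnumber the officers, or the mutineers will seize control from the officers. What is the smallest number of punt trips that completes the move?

5

Counting alone: each trip to the dry ground takes at most 3 across and each return brings at least 1 back, so after t trips out (and t−1 returns) at most 3t − (t−1) of the 6 are across; that first reaches 6 at t = 3, so at least 5 crossings are needed.
The plan below uses exactly 5 crossings, so it is optimal:
1. 2 mutineers → the dry ground.  (the marsh camp: 4O 0M; the dry ground: 0O 2M)
2. 1 mutineer ← the marsh camp.  (the marsh camp: 4O 1M; the dry ground: 0O 1M)
3. 2 officers and 1 mutineer → the dry ground.  (the marsh camp: 2O 0M; the dry ground: 2O 2M)
4. 1 mutineer ← the marsh camp.  (the marsh camp: 2O 1M; the dry ground: 2O 1M)
5. 2 officers and 1 mutineer → the dry ground.  (the marsh camp: 0O 0M; the dry ground: 4O 2M)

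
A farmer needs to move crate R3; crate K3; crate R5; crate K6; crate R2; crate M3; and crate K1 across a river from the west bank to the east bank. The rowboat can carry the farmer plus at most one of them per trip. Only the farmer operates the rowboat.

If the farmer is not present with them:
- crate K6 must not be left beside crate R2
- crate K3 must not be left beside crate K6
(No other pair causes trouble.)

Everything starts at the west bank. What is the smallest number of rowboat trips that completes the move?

15

Counting alone: the farmer can take at most 1 across per trip to the east bank, so moving all 7 needs at least 7 loaded trips out, with a return between consecutive ones — at least 13 crossings.
The safety rule pushes this higher. Following every safe sequence of crossings, the most of the 7 that can be at the east bank as the rowboat arrives there on crossing 13 is 6 — never all 7.
So no plan with fewer than 15 crossings exists, and this one achieves 15:
1. Farmer goes to the east bank with crate K6.  [the west bank: crate K1, crate K3, crate M3, crate R2, crate R3, crate R5 | the east bank: crate K6]
2. Farmer goes back to the west bank alone.  [the west bank: crate K1, crate K3, crate M3, crate R2, crate R3, crate R5 | the east bank: crate K6]
3. Farmer goes to the east bank with crate R3.  [the west bank: crate K1, crate K3, crate M3, crate R2, crate R5 | the east bank: crate K6, crate R3]
4. Farmer goes back to the west bank alone.  [the west bank: crate K1, crate K3, crate M3, crate R2, crate R5 | the east bank: crate K6, crate R3]
5. Farmer goes to the east bank with crate K3.  [the west bank: crate K1, crate M3, crate R2, crate R5 | the east bank: crate K3, crate K6, crate R3]
6. Farmer goes back to the west bank with crate K6.  [the west bank: crate K1, crate K6, crate M3, crate R2, crate R5 | the east bank: crate K3, crate R3]
7. Farmer goes to the east bank with crate R2.  [the west bank: crate K1, crate K6, crate M3, crate R5 | the east bank: crate K3, crate R2, crate R3]
8. Farmer goes back to the west bank alone.  [the west bank: crate K1, crate K6, crate M3, crate R5 | the east bank: crate K3, crate R2, crate R3]
9. Farmer goes to the east bank with crate R5.  [the west bank: crate K1, crate K6, crate M3 | the east bank: crate K3, crate R2, crate R3, crate R5]
10. Farmer goes back to the west bank alone.  [the west bank: crate K1, crate K6, crate M3 | the east bank: crate K3, crate R2, crate R3, crate R5]
11. Farmer goes to the east bank with crate M3.  [the west bank: crate K1, crate K6 | the east bank: crate K3, crate M3, crate R2, crate R3, crate R5]
12. Farmer goes back to the west bank alone.  [the west bank: crate K1, crate K6 | the east bank: crate K3, crate M3, crate R2, crate R3, crate R5]
13. Farmer goes to the east bank with crate K1.  [the west bank: crate K6 | the east bank: crate K1, crate K3, crate M3, crate R2, crate R3, crate R5]
14. Farmer goes back to the west bank alone.  [the west bank: crate K6 | the east bank: crate K1, crate K3, crate M3, crate R2, crate R3, crate R5]
15. Farmer goes to the east bank with crate K6.  [the west bank: — | the east bank: crate K1, crate K3, crate K6, crate M3, crate R2, crate R3, crate R5]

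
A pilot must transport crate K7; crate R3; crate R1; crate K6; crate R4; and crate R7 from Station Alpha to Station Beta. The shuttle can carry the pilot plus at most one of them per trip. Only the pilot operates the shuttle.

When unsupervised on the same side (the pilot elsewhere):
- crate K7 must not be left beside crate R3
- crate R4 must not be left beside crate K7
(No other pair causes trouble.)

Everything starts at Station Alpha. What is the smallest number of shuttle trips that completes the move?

13

Counting alone: the pilot can take at most 1 across per trip to Station Beta, so moving all 6 needs at least 6 loaded trips out, with a return between consecutive ones — at least 11 crossings.
The safety rule pushes this higher. Following every safe sequence of crossings, the most of the 6 that can be at Station Beta as the shuttle arrives there on crossing 11 is 5 — never all 6.
So no plan with fewer than 13 crossings exists, and this one achieves 13:
1. Pilot goes to Station Beta with crate K7.
2. Pilot goes back to Station Alpha alone.
3. Pilot goes to Station Beta with crate R3.
4. Pilot goes back to Station Alpha with crate K7.
5. Pilot goes to Station Beta with crate R4.
6. Pilot goes back to Station Alpha alone.
7. Pilot goes to Station Beta with crate R1.
8. Pilot goes back to Station Alpha alone.
9. Pilot goes to Station Beta with crate K6.
10. Pilot goes back to Station Alpha alone.
11. Pilot goes to Station Beta with crate R7.
12. Pilot goes back to Station Alpha alone.
13. Pilot goes to Station Beta with crate K7.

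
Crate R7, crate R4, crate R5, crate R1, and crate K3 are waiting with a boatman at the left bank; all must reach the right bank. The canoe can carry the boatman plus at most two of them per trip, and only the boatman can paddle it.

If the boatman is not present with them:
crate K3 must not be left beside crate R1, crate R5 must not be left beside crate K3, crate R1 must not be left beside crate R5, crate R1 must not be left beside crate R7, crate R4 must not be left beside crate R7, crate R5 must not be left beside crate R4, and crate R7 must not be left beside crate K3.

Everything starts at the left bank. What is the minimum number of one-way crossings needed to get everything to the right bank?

Whatever the first load, the items left behind include a forbidden pair without the boatman. No opening move is safe, so no plan exists.

impossible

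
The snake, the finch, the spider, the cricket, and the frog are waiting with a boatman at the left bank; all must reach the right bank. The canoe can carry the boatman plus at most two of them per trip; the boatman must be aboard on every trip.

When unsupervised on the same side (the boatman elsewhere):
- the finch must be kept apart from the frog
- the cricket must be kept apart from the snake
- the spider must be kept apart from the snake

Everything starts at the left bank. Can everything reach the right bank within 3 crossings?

Counting alone: the boatman can take at most 2 across per trip to the right bank, so moving all 5 needs at least 3 loaded trips out, with a return between consecutive ones — at least 5 crossings.
Since 3 < 5, 3 crossings cannot be enough. (The shortest complete plan in fact takes 5:)
1. Boatman goes to the right bank with the finch and the snake.  [the left bank: the cricket, the frog, the spider | the right bank: the finch, the snake]
2. Boatman goes back to the left bank alone.  [the left bank: the cricket, the frog, the spider | the right bank: the finch, the snake]
3. Boatman goes to the right bank with the cricket and the spider.  [the left bank: the frog | the right bank: the cricket, the finch, the snake, the spider]
4. Boatman goes back to the left bank with the snake.  [the left bank: the frog, the snake | the right bank: the cricket, the finch, the spider]
5. Boatman goes to the right bank with the frog and the snake.  [the left bank: — | the right bank: the cricket, the finch, the frog, the snake, the spider]

No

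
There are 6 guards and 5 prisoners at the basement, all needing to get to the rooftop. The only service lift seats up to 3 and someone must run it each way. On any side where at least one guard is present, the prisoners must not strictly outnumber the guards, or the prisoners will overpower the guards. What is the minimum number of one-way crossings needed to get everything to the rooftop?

Counting alone: each trip to the rooftop takes at most 3 across and each return brings at least 1 back, so after t trips out (and t−1 returns) at most 3t − (t−1) of the 11 are across; that first reaches 11 at t = 5, so at least 9 crossings are needed.
The plan below uses exactly 9 crossings, so it is optimal:
1. 3 prisoners → the rooftop.  (the basement: 6G 2P; the rooftop: 0G 3P)
2. 1 prisoner ← the basement.  (the basement: 6G 3P; the rooftop: 0G 2P)
3. 3 guards → the rooftop.  (the basement: 3G 3P; the rooftop: 3G 2P)
4. 1 guard ← the basement.  (the basement: 4G 3P; the rooftop: 2G 2P)
5. 2 guards and 1 prisoner → the rooftop.  (the basement: 2G 2P; the rooftop: 4G 3P)
6. 1 guard ← the basement.  (the basement: 3G 2P; the rooftop: 3G 3P)
7. 2 guards and 1 prisoner → the rooftop.  (the basement: 1G 1P; the rooftop: 5G 4P)
8. 1 guard ← the basement.  (the basement: 2G 1P; the rooftop: 4G 4P)
9. 2 guards and 1 prisoner → the rooftop.  (the basement: 0G 0P; the rooftop: 6G 5P)

9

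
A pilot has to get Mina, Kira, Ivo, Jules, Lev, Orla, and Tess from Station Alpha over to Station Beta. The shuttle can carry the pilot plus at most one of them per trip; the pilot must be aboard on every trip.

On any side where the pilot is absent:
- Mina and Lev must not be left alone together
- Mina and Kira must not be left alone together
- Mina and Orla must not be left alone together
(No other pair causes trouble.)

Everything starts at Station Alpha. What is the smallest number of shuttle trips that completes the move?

impossible

Following every safe sequence of crossings from the start, the most of the 7 that can be at Station Beta as the shuttle arrives there on crossings 1, 3, 5, 7, 9 is 1, 2, 3, 4, 5 respectively; the best ever achieved is 5 of 7.
From crossing 11 on, no configuration arises that was not already reachable earlier: only 72 distinct safe configurations (who is on which side, and where the shuttle is) can ever be reached, none of them has everyone across, and every continuation just revisits them. So no valid plan exists.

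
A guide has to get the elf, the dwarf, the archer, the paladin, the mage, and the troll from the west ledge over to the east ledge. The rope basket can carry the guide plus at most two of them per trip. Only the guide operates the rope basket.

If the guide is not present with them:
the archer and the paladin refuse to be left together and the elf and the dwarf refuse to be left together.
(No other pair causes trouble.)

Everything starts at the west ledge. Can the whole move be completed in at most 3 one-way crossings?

No

Counting alone: the guide can take at most 2 across per trip to the east ledge, so moving all 6 needs at least 3 loaded trips out, with a return between consecutive ones — at least 5 crossings.
Since 3 < 5, 3 crossings cannot be enough. (The shortest complete plan in fact takes 5:)
1. Guide goes to the east ledge with the archer and the elf.  [the west ledge: the dwarf, the mage, the paladin, the troll | the east ledge: the archer, the elf]
2. Guide goes back to the west ledge alone.  [the west ledge: the dwarf, the mage, the paladin, the troll | the east ledge: the archer, the elf]
3. Guide goes to the east ledge with the mage and the troll.  [the west ledge: the dwarf, the paladin | the east ledge: the archer, the elf, the mage, the troll]
4. Guide goes back to the west ledge alone.  [the west ledge: the dwarf, the paladin | the east ledge: the archer, the elf, the mage, the troll]
5. Guide goes to the east ledge with the dwarf and the paladin.  [the west ledge: — | the east ledge: the archer, the dwarf, the elf, the mage, the paladin, the troll]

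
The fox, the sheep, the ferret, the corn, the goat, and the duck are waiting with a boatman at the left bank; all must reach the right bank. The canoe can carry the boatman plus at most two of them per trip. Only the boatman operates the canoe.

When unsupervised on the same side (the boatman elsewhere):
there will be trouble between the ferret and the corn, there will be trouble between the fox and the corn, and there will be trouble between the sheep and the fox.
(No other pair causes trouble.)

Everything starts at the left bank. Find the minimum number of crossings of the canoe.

5

Counting alone: the boatman can take at most 2 across per trip to the right bank, so moving all 6 needs at least 3 loaded trips out, with a return between consecutive ones — at least 5 crossings.
The plan below uses exactly 5 crossings, so it is optimal:
1. Boatman goes to the right bank with the ferret and the fox.
2. Boatman goes back to the left bank alone.
3. Boatman goes to the right bank with the duck and the goat.
4. Boatman goes back to the left bank alone.
5. Boatman goes to the right bank with the corn and the sheep.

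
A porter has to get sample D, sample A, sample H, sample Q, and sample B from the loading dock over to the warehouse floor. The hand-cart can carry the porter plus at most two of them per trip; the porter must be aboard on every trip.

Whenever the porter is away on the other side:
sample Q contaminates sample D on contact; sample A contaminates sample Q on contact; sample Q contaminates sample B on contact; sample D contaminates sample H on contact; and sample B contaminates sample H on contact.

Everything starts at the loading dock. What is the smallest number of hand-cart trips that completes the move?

Counting alone: the porter can take at most 2 across per trip to the warehouse floor, so moving all 5 needs at least 3 loaded trips out, with a return between consecutive ones — at least 5 crossings.
The safety rule pushes this higher. Following every safe sequence of crossings, the most of the 5 that can be at the warehouse floor as the hand-cart arrives there on crossing 5 is 4 — never all 5.
So no plan with fewer than 7 crossings exists, and this one achieves 7:
1. Porter goes to the warehouse floor with sample H and sample Q.
2. Porter goes back to the loading dock alone.
3. Porter goes to the warehouse floor with sample D.
4. Porter goes back to the loading dock with sample H and sample Q.
5. Porter goes to the warehouse floor with sample A and sample B.
6. Porter goes back to the loading dock alone.
7. Porter goes to the warehouse floor with sample H and sample Q.

7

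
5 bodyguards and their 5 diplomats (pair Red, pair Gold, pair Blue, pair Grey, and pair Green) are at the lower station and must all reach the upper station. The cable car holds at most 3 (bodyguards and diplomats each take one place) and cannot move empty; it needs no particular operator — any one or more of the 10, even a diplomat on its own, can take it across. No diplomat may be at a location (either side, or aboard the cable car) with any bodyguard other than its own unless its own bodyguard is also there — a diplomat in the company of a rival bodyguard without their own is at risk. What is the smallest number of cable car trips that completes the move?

11

Counting alone: each trip to the upper station takes at most 3 across and each return brings at least 1 back, so after t trips out (and t−1 returns) at most 3t − (t−1) of the 10 are across; that first reaches 10 at t = 5, so at least 9 crossings are needed.
The safety rule pushes this higher. Following every safe sequence of crossings, the most of the 10 that can be at the upper station as the cable car arrives there on crossing 9 is 9 — never all 10.
So no plan with fewer than 11 crossings exists, and this one achieves 11:
1. bodyguard Red and diplomat Red cross → the upper station.
2. bodyguard Red crosses ← the lower station.
3. diplomat Blue, diplomat Gold, and diplomat Grey cross → the upper station.
4. diplomat Red crosses ← the lower station.
5. bodyguard Blue, bodyguard Gold, and bodyguard Grey cross → the upper station.
6. bodyguard Gold and diplomat Gold cross ← the lower station.
7. bodyguard Gold, bodyguard Green, and bodyguard Red cross → the upper station.
8. diplomat Blue crosses ← the lower station.
9. diplomat Gold and diplomat Red cross → the upper station.
10. diplomat Red crosses ← the lower station.
11. diplomat Blue, diplomat Green, and diplomat Red cross → the upper station.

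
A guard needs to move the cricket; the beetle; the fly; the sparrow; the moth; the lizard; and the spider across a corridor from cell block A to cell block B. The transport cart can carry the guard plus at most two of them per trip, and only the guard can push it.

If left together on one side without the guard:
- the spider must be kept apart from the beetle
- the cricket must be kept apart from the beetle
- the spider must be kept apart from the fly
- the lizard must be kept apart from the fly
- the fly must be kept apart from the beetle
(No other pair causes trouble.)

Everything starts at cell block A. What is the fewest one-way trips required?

Counting alone: the guard can take at most 2 across per trip to cell block B, so moving all 7 needs at least 4 loaded trips out, with a return between consecutive ones — at least 7 crossings.
The safety rule pushes this higher. Following every safe sequence of crossings, the most of the 7 that can be at cell block B as the transport cart arrives there on crossings 7, 9 is 5, 6 respectively — never all 7.
So no plan with fewer than 11 crossings exists, and this one achieves 11:
1. Guard goes to cell block B with the beetle and the fly.
2. Guard goes back to cell block A with the beetle.
3. Guard goes to cell block B with the beetle and the cricket.
4. Guard goes back to cell block A with the beetle.
5. Guard goes to cell block B with the beetle and the sparrow.
6. Guard goes back to cell block A with the beetle.
7. Guard goes to cell block B with the beetle and the moth.
8. Guard goes back to cell block A with the beetle.
9. Guard goes to cell block B with the lizard and the spider.
10. Guard goes back to cell block A with the fly.
11. Guard goes to cell block B with the beetle and the fly.

11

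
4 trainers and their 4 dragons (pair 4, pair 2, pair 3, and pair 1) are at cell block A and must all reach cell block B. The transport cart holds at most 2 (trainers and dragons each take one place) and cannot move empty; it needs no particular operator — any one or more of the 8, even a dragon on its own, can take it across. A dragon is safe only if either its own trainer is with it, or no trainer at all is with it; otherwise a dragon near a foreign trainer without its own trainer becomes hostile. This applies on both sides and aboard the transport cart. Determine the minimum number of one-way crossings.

impossible

Following every safe sequence of crossings from the start, the most of the 8 that can be at cell block B as the transport cart arrives there on crossings 1, 3, 5 is 2, 3, 4 respectively; the best ever achieved is 4 of 8.
From crossing 7 on, no configuration arises that was not already reachable earlier: only 44 distinct safe configurations (who is on which side, and where the transport cart is) can ever be reached, none of them has everyone across, and every continuation just revisits them. So no valid plan exists.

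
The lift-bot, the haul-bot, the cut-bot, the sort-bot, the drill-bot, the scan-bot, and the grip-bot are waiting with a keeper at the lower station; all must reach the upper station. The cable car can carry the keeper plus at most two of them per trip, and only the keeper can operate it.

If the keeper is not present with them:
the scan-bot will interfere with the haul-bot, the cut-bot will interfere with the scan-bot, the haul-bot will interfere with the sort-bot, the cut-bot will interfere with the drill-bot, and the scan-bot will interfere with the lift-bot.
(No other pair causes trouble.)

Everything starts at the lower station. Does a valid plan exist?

No

Whatever the first load, the items left behind include a forbidden pair without the keeper. No opening move is safe, so no plan exists.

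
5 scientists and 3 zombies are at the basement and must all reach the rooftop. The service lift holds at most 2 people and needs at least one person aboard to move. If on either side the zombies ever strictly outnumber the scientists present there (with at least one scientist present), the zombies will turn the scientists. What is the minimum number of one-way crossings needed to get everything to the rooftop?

13

Counting alone: each trip to the rooftop takes at most 2 across and each return brings at least 1 back, so after t trips out (and t−1 returns) at most 2t − (t−1) of the 8 are across; that first reaches 8 at t = 7, so at least 13 crossings are needed.
The plan below uses exactly 13 crossings, so it is optimal:
1. 2 zombies → the rooftop.  (the basement: 5S 1Z; the rooftop: 0S 2Z)
2. 1 zombie ← the basement.  (the basement: 5S 2Z; the rooftop: 0S 1Z)
3. 2 zombies → the rooftop.  (the basement: 5S 0Z; the rooftop: 0S 3Z)
4. 1 zombie ← the basement.  (the basement: 5S 1Z; the rooftop: 0S 2Z)
5. 2 scientists → the rooftop.  (the basement: 3S 1Z; the rooftop: 2S 2Z)
6. 1 zombie ← the basement.  (the basement: 3S 2Z; the rooftop: 2S 1Z)
7. 1 scientist and 1 zombie → the rooftop.  (the basement: 2S 1Z; the rooftop: 3S 2Z)
8. 1 zombie ← the basement.  (the basement: 2S 2Z; the rooftop: 3S 1Z)
9. 2 zombies → the rooftop.  (the basement: 2S 0Z; the rooftop: 3S 3Z)
10. 1 zombie ← the basement.  (the basement: 2S 1Z; the rooftop: 3S 2Z)
11. 1 scientist and 1 zombie → the rooftop.  (the basement: 1S 0Z; the rooftop: 4S 3Z)
12. 1 zombie ← the basement.  (the basement: 1S 1Z; the rooftop: 4S 2Z)
13. 1 scientist and 1 zombie → the rooftop.  (the basement: 0S 0Z; the rooftop: 5S 3Z)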